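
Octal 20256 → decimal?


Positional values:
Position 0: 6 × 8^0 = 6
Position 1: 5 × 8^1 = 40
Position 2: 2 × 8^2 = 128
Position 3: 0 × 8^3 = 0
Position 4: 2 × 8^4 = 8192
Sum = 6 + 40 + 128 + 0 + 8192
= 8366


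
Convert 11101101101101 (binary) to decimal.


Positional values:
Bit 0: 1 × 2^0 = 1
Bit 2: 1 × 2^2 = 4
Bit 3: 1 × 2^3 = 8
Bit 5: 1 × 2^5 = 32
Bit 6: 1 × 2^6 = 64
Bit 8: 1 × 2^8 = 256
Bit 9: 1 × 2^9 = 512
Bit 11: 1 × 2^11 = 2048
Bit 12: 1 × 2^12 = 4096
Bit 13: 1 × 2^13 = 8192
Sum = 1 + 4 + 8 + 32 + 64 + 256 + 512 + 2048 + 4096 + 8192
= 15213


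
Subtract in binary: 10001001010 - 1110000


Align and subtract column by column (LSB to MSB, borrowing when needed):
  10001001010
- 00001110000
  -----------
  col 0: (0 - 0 borrow-in) - 0 → 0 - 0 = 0, borrow out 0
  col 1: (1 - 0 borrow-in) - 0 → 1 - 0 = 1, borrow out 0
  col 2: (0 - 0 borrow-in) - 0 → 0 - 0 = 0, borrow out 0
  col 3: (1 - 0 borrow-in) - 0 → 1 - 0 = 1, borrow out 0
  col 4: (0 - 0 borrow-in) - 1 → borrow from next column: (0+2) - 1 = 1, borrow out 1
  col 5: (0 - 1 borrow-in) - 1 → borrow from next column: (-1+2) - 1 = 0, borrow out 1
  col 6: (1 - 1 borrow-in) - 1 → borrow from next column: (0+2) - 1 = 1, borrow out 1
  col 7: (0 - 1 borrow-in) - 0 → borrow from next column: (-1+2) - 0 = 1, borrow out 1
  col 8: (0 - 1 borrow-in) - 0 → borrow from next column: (-1+2) - 0 = 1, borrow out 1
  col 9: (0 - 1 borrow-in) - 0 → borrow from next column: (-1+2) - 0 = 1, borrow out 1
  col 10: (1 - 1 borrow-in) - 0 → 0 - 0 = 0, borrow out 0
Reading bits MSB→LSB: 01111011010
Strip leading zeros: 1111011010
= 1111011010


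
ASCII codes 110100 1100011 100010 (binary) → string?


Codes (binary): 110100 1100011 100010
Per-code ASCII lookup:
  110100 = 52  (range 48-57: digits, 52 - 48 = 4) → '4'
  1100011 = 99  (range 97-122: lowercase, 99 - 97 = 2) → 'c'
  100010 = 34  (special character) → '"'
= '4c"'


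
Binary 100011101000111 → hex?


Group into 4-bit nibbles: 0100011101000111
  0100 = 4
  0111 = 7
  0100 = 4
  0111 = 7
= 0x4747


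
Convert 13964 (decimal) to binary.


Divide by 2 repeatedly:
13964 ÷ 2 = 6982 remainder 0
6982 ÷ 2 = 3491 remainder 0
3491 ÷ 2 = 1745 remainder 1
1745 ÷ 2 = 872 remainder 1
872 ÷ 2 = 436 remainder 0
436 ÷ 2 = 218 remainder 0
218 ÷ 2 = 109 remainder 0
109 ÷ 2 = 54 remainder 1
54 ÷ 2 = 27 remainder 0
27 ÷ 2 = 13 remainder 1
13 ÷ 2 = 6 remainder 1
6 ÷ 2 = 3 remainder 0
3 ÷ 2 = 1 remainder 1
1 ÷ 2 = 0 remainder 1
Reading remainders bottom-up:
= 11011010001100


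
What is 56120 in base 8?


Divide by 8 repeatedly:
56120 ÷ 8 = 7015 remainder 0
7015 ÷ 8 = 876 remainder 7
876 ÷ 8 = 109 remainder 4
109 ÷ 8 = 13 remainder 5
13 ÷ 8 = 1 remainder 5
1 ÷ 8 = 0 remainder 1
Reading remainders bottom-up:
= 0o155470


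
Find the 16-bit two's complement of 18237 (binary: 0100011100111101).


Original: 0100011100111101
Step 1 - Invert all bits: 1011100011000010
Step 2 - Add 1: 1011100011000010 + 1
= 1011100011000011 (represents -18237)


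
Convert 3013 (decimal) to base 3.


Divide by 3 repeatedly:
3013 ÷ 3 = 1004 remainder 1
1004 ÷ 3 = 334 remainder 2
334 ÷ 3 = 111 remainder 1
111 ÷ 3 = 37 remainder 0
37 ÷ 3 = 12 remainder 1
12 ÷ 3 = 4 remainder 0
4 ÷ 3 = 1 remainder 1
1 ÷ 3 = 0 remainder 1
Reading remainders bottom-up:
= 11010121


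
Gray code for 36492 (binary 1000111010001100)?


Binary: 1000111010001100
Gray code: G = B XOR (B >> 1)
B >> 1 = 0100011101000110
1000111010001100 XOR 0100011101000110:
  1 XOR 0 = 1
  0 XOR 1 = 1
  0 XOR 0 = 0
  0 XOR 0 = 0
  1 XOR 0 = 1
  1 XOR 1 = 0
  1 XOR 1 = 0
  0 XOR 1 = 1
  1 XOR 0 = 1
  0 XOR 1 = 1
  0 XOR 0 = 0
  0 XOR 0 = 0
  1 XOR 0 = 1
  1 XOR 1 = 0
  0 XOR 1 = 1
  0 XOR 0 = 0
= 1100100111001010


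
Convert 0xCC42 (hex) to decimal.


Positional values:
Position 0: 2 × 16^0 = 2 × 1 = 2
Position 1: 4 × 16^1 = 4 × 16 = 64
Position 2: C × 16^2 = 12 × 256 = 3072
Position 3: C × 16^3 = 12 × 4096 = 49152
Sum = 2 + 64 + 3072 + 49152
= 52290


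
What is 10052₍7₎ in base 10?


Positional values (base 7):
  2 × 7^0 = 2 × 1 = 2
  5 × 7^1 = 5 × 7 = 35
  0 × 7^2 = 0 × 49 = 0
  0 × 7^3 = 0 × 343 = 0
  1 × 7^4 = 1 × 2401 = 2401
Sum = 2 + 35 + 0 + 0 + 2401
= 2438


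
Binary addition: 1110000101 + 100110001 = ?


Align and add column by column (LSB to MSB, carry propagating):
  01110000101
+ 00100110001
  -----------
  col 0: 1 + 1 + 0 (carry in) = 2 → bit 0, carry out 1
  col 1: 0 + 0 + 1 (carry in) = 1 → bit 1, carry out 0
  col 2: 1 + 0 + 0 (carry in) = 1 → bit 1, carry out 0
  col 3: 0 + 0 + 0 (carry in) = 0 → bit 0, carry out 0
  col 4: 0 + 1 + 0 (carry in) = 1 → bit 1, carry out 0
  col 5: 0 + 1 + 0 (carry in) = 1 → bit 1, carry out 0
  col 6: 0 + 0 + 0 (carry in) = 0 → bit 0, carry out 0
  col 7: 1 + 0 + 0 (carry in) = 1 → bit 1, carry out 0
  col 8: 1 + 1 + 0 (carry in) = 2 → bit 0, carry out 1
  col 9: 1 + 0 + 1 (carry in) = 2 → bit 0, carry out 1
  col 10: 0 + 0 + 1 (carry in) = 1 → bit 1, carry out 0
Reading bits MSB→LSB: 10010110110
Strip leading zeros: 10010110110
= 10010110110


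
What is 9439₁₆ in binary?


Each hex digit → 4 binary bits:
  9 = 1001
  4 = 0100
  3 = 0011
  9 = 1001
Concatenate: 1001 0100 0011 1001
= 1001010000111001


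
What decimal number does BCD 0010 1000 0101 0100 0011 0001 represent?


Each 4-bit group → digit:
  0010 → 2
  1000 → 8
  0101 → 5
  0100 → 4
  0011 → 3
  0001 → 1
= 285431


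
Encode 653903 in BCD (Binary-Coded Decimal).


Each digit → 4-bit binary:
  6 → 0110
  5 → 0101
  3 → 0011
  9 → 1001
  0 → 0000
  3 → 0011
= 0110 0101 0011 1001 0000 0011


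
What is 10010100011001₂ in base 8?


Group into 3-bit groups: 010010100011001
  010 = 2
  010 = 2
  100 = 4
  011 = 3
  001 = 1
= 0o22431


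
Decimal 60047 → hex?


Divide by 16 repeatedly:
60047 ÷ 16 = 3752 remainder 15 (F)
3752 ÷ 16 = 234 remainder 8 (8)
234 ÷ 16 = 14 remainder 10 (A)
14 ÷ 16 = 0 remainder 14 (E)
Reading remainders bottom-up:
= 0xEA8F


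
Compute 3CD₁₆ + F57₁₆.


Align and add column by column (LSB to MSB, each column mod 16 with carry):
  03CD
+ 0F57
  ----
  col 0: D(13) + 7(7) + 0 (carry in) = 20 → 4(4), carry out 1
  col 1: C(12) + 5(5) + 1 (carry in) = 18 → 2(2), carry out 1
  col 2: 3(3) + F(15) + 1 (carry in) = 19 → 3(3), carry out 1
  col 3: 0(0) + 0(0) + 1 (carry in) = 1 → 1(1), carry out 0
Reading digits MSB→LSB: 1324
Strip leading zeros: 1324
= 0x1324


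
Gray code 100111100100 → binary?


Gray code: 100111100100
MSB stays the same: 1
Each subsequent bit = prev_binary XOR current_gray:
  B[1] = 1 XOR 0 = 1
  B[2] = 1 XOR 0 = 1
  B[3] = 1 XOR 1 = 0
  B[4] = 0 XOR 1 = 1
  B[5] = 1 XOR 1 = 0
  B[6] = 0 XOR 1 = 1
  B[7] = 1 XOR 0 = 1
  B[8] = 1 XOR 0 = 1
  B[9] = 1 XOR 1 = 0
  B[10] = 0 XOR 0 = 0
  B[11] = 0 XOR 0 = 0
= 111010111000 (3768 decimal)


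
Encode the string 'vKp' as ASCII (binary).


String: 'vKp'  (3 characters)
Per-character ASCII lookup:
  'v': lowercase starts at 97: 'v' = 97 + 21 = 118 → 1110110
  'K': uppercase starts at 65: 'K' = 65 + 10 = 75 → 1001011
  'p': lowercase starts at 97: 'p' = 97 + 15 = 112 → 1110000
= 1110110 1001011 1110000


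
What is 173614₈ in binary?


Each octal digit → 3 binary bits:
  1 = 001
  7 = 111
  3 = 011
  6 = 110
  1 = 001
  4 = 100
Concatenate: 001 111 011 110 001 100
= 001111011110001100


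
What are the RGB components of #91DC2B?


Hex: #91DC2B
R = 91₁₆ = 145
G = DC₁₆ = 220
B = 2B₁₆ = 43
= RGB(145, 220, 43)


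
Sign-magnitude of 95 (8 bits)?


Sign bit: 0 (positive)
Magnitude: 95 = 1011111
= 01011111


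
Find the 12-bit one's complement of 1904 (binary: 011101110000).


Original: 011101110000
Invert all bits:
  bit 0: 0 → 1
  bit 1: 1 → 0
  bit 2: 1 → 0
  bit 3: 1 → 0
  bit 4: 0 → 1
  bit 5: 1 → 0
  bit 6: 1 → 0
  bit 7: 1 → 0
  bit 8: 0 → 1
  bit 9: 0 → 1
  bit 10: 0 → 1
  bit 11: 0 → 1
= 100010001111


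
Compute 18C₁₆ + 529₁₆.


Align and add column by column (LSB to MSB, each column mod 16 with carry):
  018C
+ 0529
  ----
  col 0: C(12) + 9(9) + 0 (carry in) = 21 → 5(5), carry out 1
  col 1: 8(8) + 2(2) + 1 (carry in) = 11 → B(11), carry out 0
  col 2: 1(1) + 5(5) + 0 (carry in) = 6 → 6(6), carry out 0
  col 3: 0(0) + 0(0) + 0 (carry in) = 0 → 0(0), carry out 0
Reading digits MSB→LSB: 06B5
Strip leading zeros: 6B5
= 0x6B5


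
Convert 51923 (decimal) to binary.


Divide by 2 repeatedly:
51923 ÷ 2 = 25961 remainder 1
25961 ÷ 2 = 12980 remainder 1
12980 ÷ 2 = 6490 remainder 0
6490 ÷ 2 = 3245 remainder 0
3245 ÷ 2 = 1622 remainder 1
1622 ÷ 2 = 811 remainder 0
811 ÷ 2 = 405 remainder 1
405 ÷ 2 = 202 remainder 1
202 ÷ 2 = 101 remainder 0
101 ÷ 2 = 50 remainder 1
50 ÷ 2 = 25 remainder 0
25 ÷ 2 = 12 remainder 1
12 ÷ 2 = 6 remainder 0
6 ÷ 2 = 3 remainder 0
3 ÷ 2 = 1 remainder 1
1 ÷ 2 = 0 remainder 1
Reading remainders bottom-up:
= 1100101011010011


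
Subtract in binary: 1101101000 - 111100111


Align and subtract column by column (LSB to MSB, borrowing when needed):
  1101101000
- 0111100111
  ----------
  col 0: (0 - 0 borrow-in) - 1 → borrow from next column: (0+2) - 1 = 1, borrow out 1
  col 1: (0 - 1 borrow-in) - 1 → borrow from next column: (-1+2) - 1 = 0, borrow out 1
  col 2: (0 - 1 borrow-in) - 1 → borrow from next column: (-1+2) - 1 = 0, borrow out 1
  col 3: (1 - 1 borrow-in) - 0 → 0 - 0 = 0, borrow out 0
  col 4: (0 - 0 borrow-in) - 0 → 0 - 0 = 0, borrow out 0
  col 5: (1 - 0 borrow-in) - 1 → 1 - 1 = 0, borrow out 0
  col 6: (1 - 0 borrow-in) - 1 → 1 - 1 = 0, borrow out 0
  col 7: (0 - 0 borrow-in) - 1 → borrow from next column: (0+2) - 1 = 1, borrow out 1
  col 8: (1 - 1 borrow-in) - 1 → borrow from next column: (0+2) - 1 = 1, borrow out 1
  col 9: (1 - 1 borrow-in) - 0 → 0 - 0 = 0, borrow out 0
Reading bits MSB→LSB: 0110000001
Strip leading zeros: 110000001
= 110000001


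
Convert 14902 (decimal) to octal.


Divide by 8 repeatedly:
14902 ÷ 8 = 1862 remainder 6
1862 ÷ 8 = 232 remainder 6
232 ÷ 8 = 29 remainder 0
29 ÷ 8 = 3 remainder 5
3 ÷ 8 = 0 remainder 3
Reading remainders bottom-up:
= 0o35066


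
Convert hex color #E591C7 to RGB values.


Hex: #E591C7
R = E5₁₆ = 229
G = 91₁₆ = 145
B = C7₁₆ = 199
= RGB(229, 145, 199)


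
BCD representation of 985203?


Each digit → 4-bit binary:
  9 → 1001
  8 → 1000
  5 → 0101
  2 → 0010
  0 → 0000
  3 → 0011
= 1001 1000 0101 0010 0000 0011


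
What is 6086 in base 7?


Divide by 7 repeatedly:
6086 ÷ 7 = 869 remainder 3
869 ÷ 7 = 124 remainder 1
124 ÷ 7 = 17 remainder 5
17 ÷ 7 = 2 remainder 3
2 ÷ 7 = 0 remainder 2
Reading remainders bottom-up:
= 23513


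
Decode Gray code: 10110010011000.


Gray code: 10110010011000
MSB stays the same: 1
Each subsequent bit = prev_binary XOR current_gray:
  B[1] = 1 XOR 0 = 1
  B[2] = 1 XOR 1 = 0
  B[3] = 0 XOR 1 = 1
  B[4] = 1 XOR 0 = 1
  B[5] = 1 XOR 0 = 1
  B[6] = 1 XOR 1 = 0
  B[7] = 0 XOR 0 = 0
  B[8] = 0 XOR 0 = 0
  B[9] = 0 XOR 1 = 1
  B[10] = 1 XOR 1 = 0
  B[11] = 0 XOR 0 = 0
  B[12] = 0 XOR 0 = 0
  B[13] = 0 XOR 0 = 0
= 11011100010000 (14096 decimal)


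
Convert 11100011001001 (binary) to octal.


Group into 3-bit groups: 011100011001001
  011 = 3
  100 = 4
  011 = 3
  001 = 1
  001 = 1
= 0o34311


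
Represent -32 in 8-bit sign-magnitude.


Sign bit: 1 (negative)
Magnitude: 32 = 0100000
= 10100000


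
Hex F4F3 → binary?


Each hex digit → 4 binary bits:
  F = 1111
  4 = 0100
  F = 1111
  3 = 0011
Concatenate: 1111 0100 1111 0011
= 1111010011110011


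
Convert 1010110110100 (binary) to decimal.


Positional values:
Bit 2: 1 × 2^2 = 4
Bit 4: 1 × 2^4 = 16
Bit 5: 1 × 2^5 = 32
Bit 7: 1 × 2^7 = 128
Bit 8: 1 × 2^8 = 256
Bit 10: 1 × 2^10 = 1024
Bit 12: 1 × 2^12 = 4096
Sum = 4 + 16 + 32 + 128 + 256 + 1024 + 4096
= 5556


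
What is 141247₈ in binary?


Each octal digit → 3 binary bits:
  1 = 001
  4 = 100
  1 = 001
  2 = 010
  4 = 100
  7 = 111
Concatenate: 001 100 001 010 100 111
= 001100001010100111


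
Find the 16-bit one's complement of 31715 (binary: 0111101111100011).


Original: 0111101111100011
Invert all bits:
  bit 0: 0 → 1
  bit 1: 1 → 0
  bit 2: 1 → 0
  bit 3: 1 → 0
  bit 4: 1 → 0
  bit 5: 0 → 1
  bit 6: 1 → 0
  bit 7: 1 → 0
  bit 8: 1 → 0
  bit 9: 1 → 0
  bit 10: 1 → 0
  bit 11: 0 → 1
  bit 12: 0 → 1
  bit 13: 0 → 1
  bit 14: 1 → 0
  bit 15: 1 → 0
= 1000010000011100


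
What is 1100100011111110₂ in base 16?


Group into 4-bit nibbles: 1100100011111110
  1100 = C
  1000 = 8
  1111 = F
  1110 = E
= 0xC8FE


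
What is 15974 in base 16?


Divide by 16 repeatedly:
15974 ÷ 16 = 998 remainder 6 (6)
998 ÷ 16 = 62 remainder 6 (6)
62 ÷ 16 = 3 remainder 14 (E)
3 ÷ 16 = 0 remainder 3 (3)
Reading remainders bottom-up:
= 0x3E66


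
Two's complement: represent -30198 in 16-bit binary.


Original: 0111010111110110
Step 1 - Invert all bits: 1000101000001001
Step 2 - Add 1: 1000101000001001 + 1
= 1000101000001010 (represents -30198)


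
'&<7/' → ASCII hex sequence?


String: '&<7/'  (4 characters)
Per-character ASCII lookup:
  '&': special character: '&' = 38 → 0x26
  '<': special character: '<' = 60 → 0x3C
  '7': digits start at 48: '7' = 48 + 7 = 55 → 0x37
  '/': special character: '/' = 47 → 0x2F
= 0x26 0x3C 0x37 0x2F


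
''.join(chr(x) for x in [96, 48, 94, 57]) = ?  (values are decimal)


Codes (decimal): 96 48 94 57
Per-code ASCII lookup:
  96  (special character) → '`'
  48  (range 48-57: digits, 48 - 48 = 0) → '0'
  94  (special character) → '^'
  57  (range 48-57: digits, 57 - 48 = 9) → '9'
= '`0^9'


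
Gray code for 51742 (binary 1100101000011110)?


Binary: 1100101000011110
Gray code: G = B XOR (B >> 1)
B >> 1 = 0110010100001111
1100101000011110 XOR 0110010100001111:
  1 XOR 0 = 1
  1 XOR 1 = 0
  0 XOR 1 = 1
  0 XOR 0 = 0
  1 XOR 0 = 1
  0 XOR 1 = 1
  1 XOR 0 = 1
  0 XOR 1 = 1
  0 XOR 0 = 0
  0 XOR 0 = 0
  0 XOR 0 = 0
  1 XOR 0 = 1
  1 XOR 1 = 0
  1 XOR 1 = 0
  1 XOR 1 = 0
  0 XOR 1 = 1
= 1010111100010001


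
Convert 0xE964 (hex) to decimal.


Positional values:
Position 0: 4 × 16^0 = 4 × 1 = 4
Position 1: 6 × 16^1 = 6 × 16 = 96
Position 2: 9 × 16^2 = 9 × 256 = 2304
Position 3: E × 16^3 = 14 × 4096 = 57344
Sum = 4 + 96 + 2304 + 57344
= 59748


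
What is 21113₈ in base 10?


Positional values:
Position 0: 3 × 8^0 = 3
Position 1: 1 × 8^1 = 8
Position 2: 1 × 8^2 = 64
Position 3: 1 × 8^3 = 512
Position 4: 2 × 8^4 = 8192
Sum = 3 + 8 + 64 + 512 + 8192
= 8779


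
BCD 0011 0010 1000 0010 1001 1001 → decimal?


Each 4-bit group → digit:
  0011 → 3
  0010 → 2
  1000 → 8
  0010 → 2
  1001 → 9
  1001 → 9
= 328299


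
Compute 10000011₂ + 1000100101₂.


Align and add column by column (LSB to MSB, carry propagating):
  00010000011
+ 01000100101
  -----------
  col 0: 1 + 1 + 0 (carry in) = 2 → bit 0, carry out 1
  col 1: 1 + 0 + 1 (carry in) = 2 → bit 0, carry out 1
  col 2: 0 + 1 + 1 (carry in) = 2 → bit 0, carry out 1
  col 3: 0 + 0 + 1 (carry in) = 1 → bit 1, carry out 0
  col 4: 0 + 0 + 0 (carry in) = 0 → bit 0, carry out 0
  col 5: 0 + 1 + 0 (carry in) = 1 → bit 1, carry out 0
  col 6: 0 + 0 + 0 (carry in) = 0 → bit 0, carry out 0
  col 7: 1 + 0 + 0 (carry in) = 1 → bit 1, carry out 0
  col 8: 0 + 0 + 0 (carry in) = 0 → bit 0, carry out 0
  col 9: 0 + 1 + 0 (carry in) = 1 → bit 1, carry out 0
  col 10: 0 + 0 + 0 (carry in) = 0 → bit 0, carry out 0
Reading bits MSB→LSB: 01010101000
Strip leading zeros: 1010101000
= 1010101000


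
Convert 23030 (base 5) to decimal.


Positional values (base 5):
  0 × 5^0 = 0 × 1 = 0
  3 × 5^1 = 3 × 5 = 15
  0 × 5^2 = 0 × 25 = 0
  3 × 5^3 = 3 × 125 = 375
  2 × 5^4 = 2 × 625 = 1250
Sum = 0 + 15 + 0 + 375 + 1250
= 1640


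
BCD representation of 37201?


Each digit → 4-bit binary:
  3 → 0011
  7 → 0111
  2 → 0010
  0 → 0000
  1 → 0001
= 0011 0111 0010 0000 0001


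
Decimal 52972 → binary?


Divide by 2 repeatedly:
52972 ÷ 2 = 26486 remainder 0
26486 ÷ 2 = 13243 remainder 0
13243 ÷ 2 = 6621 remainder 1
6621 ÷ 2 = 3310 remainder 1
3310 ÷ 2 = 1655 remainder 0
1655 ÷ 2 = 827 remainder 1
827 ÷ 2 = 413 remainder 1
413 ÷ 2 = 206 remainder 1
206 ÷ 2 = 103 remainder 0
103 ÷ 2 = 51 remainder 1
51 ÷ 2 = 25 remainder 1
25 ÷ 2 = 12 remainder 1
12 ÷ 2 = 6 remainder 0
6 ÷ 2 = 3 remainder 0
3 ÷ 2 = 1 remainder 1
1 ÷ 2 = 0 remainder 1
Reading remainders bottom-up:
= 1100111011101100


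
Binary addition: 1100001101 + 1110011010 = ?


Align and add column by column (LSB to MSB, carry propagating):
  01100001101
+ 01110011010
  -----------
  col 0: 1 + 0 + 0 (carry in) = 1 → bit 1, carry out 0
  col 1: 0 + 1 + 0 (carry in) = 1 → bit 1, carry out 0
  col 2: 1 + 0 + 0 (carry in) = 1 → bit 1, carry out 0
  col 3: 1 + 1 + 0 (carry in) = 2 → bit 0, carry out 1
  col 4: 0 + 1 + 1 (carry in) = 2 → bit 0, carry out 1
  col 5: 0 + 0 + 1 (carry in) = 1 → bit 1, carry out 0
  col 6: 0 + 0 + 0 (carry in) = 0 → bit 0, carry out 0
  col 7: 0 + 1 + 0 (carry in) = 1 → bit 1, carry out 0
  col 8: 1 + 1 + 0 (carry in) = 2 → bit 0, carry out 1
  col 9: 1 + 1 + 1 (carry in) = 3 → bit 1, carry out 1
  col 10: 0 + 0 + 1 (carry in) = 1 → bit 1, carry out 0
Reading bits MSB→LSB: 11010100111
Strip leading zeros: 11010100111
= 11010100111


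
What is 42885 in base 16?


Divide by 16 repeatedly:
42885 ÷ 16 = 2680 remainder 5 (5)
2680 ÷ 16 = 167 remainder 8 (8)
167 ÷ 16 = 10 remainder 7 (7)
10 ÷ 16 = 0 remainder 10 (A)
Reading remainders bottom-up:
= 0xA785


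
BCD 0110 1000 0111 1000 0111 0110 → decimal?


Each 4-bit group → digit:
  0110 → 6
  1000 → 8
  0111 → 7
  1000 → 8
  0111 → 7
  0110 → 6
= 687876


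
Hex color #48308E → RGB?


Hex: #48308E
R = 48₁₆ = 72
G = 30₁₆ = 48
B = 8E₁₆ = 142
= RGB(72, 48, 142)


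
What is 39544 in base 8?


Divide by 8 repeatedly:
39544 ÷ 8 = 4943 remainder 0
4943 ÷ 8 = 617 remainder 7
617 ÷ 8 = 77 remainder 1
77 ÷ 8 = 9 remainder 5
9 ÷ 8 = 1 remainder 1
1 ÷ 8 = 0 remainder 1
Reading remainders bottom-up:
= 0o115170


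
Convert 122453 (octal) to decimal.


Positional values:
Position 0: 3 × 8^0 = 3
Position 1: 5 × 8^1 = 40
Position 2: 4 × 8^2 = 256
Position 3: 2 × 8^3 = 1024
Position 4: 2 × 8^4 = 8192
Position 5: 1 × 8^5 = 32768
Sum = 3 + 40 + 256 + 1024 + 8192 + 32768
= 42283


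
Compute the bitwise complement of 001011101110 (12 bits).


Original: 001011101110
Invert all bits:
  bit 0: 0 → 1
  bit 1: 0 → 1
  bit 2: 1 → 0
  bit 3: 0 → 1
  bit 4: 1 → 0
  bit 5: 1 → 0
  bit 6: 1 → 0
  bit 7: 0 → 1
  bit 8: 1 → 0
  bit 9: 1 → 0
  bit 10: 1 → 0
  bit 11: 0 → 1
= 110100010001


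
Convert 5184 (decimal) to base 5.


Divide by 5 repeatedly:
5184 ÷ 5 = 1036 remainder 4
1036 ÷ 5 = 207 remainder 1
207 ÷ 5 = 41 remainder 2
41 ÷ 5 = 8 remainder 1
8 ÷ 5 = 1 remainder 3
1 ÷ 5 = 0 remainder 1
Reading remainders bottom-up:
= 131214


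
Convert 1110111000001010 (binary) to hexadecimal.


Group into 4-bit nibbles: 1110111000001010
  1110 = E
  1110 = E
  0000 = 0
  1010 = A
= 0xEE0A


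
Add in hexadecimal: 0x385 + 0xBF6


Align and add column by column (LSB to MSB, each column mod 16 with carry):
  0385
+ 0BF6
  ----
  col 0: 5(5) + 6(6) + 0 (carry in) = 11 → B(11), carry out 0
  col 1: 8(8) + F(15) + 0 (carry in) = 23 → 7(7), carry out 1
  col 2: 3(3) + B(11) + 1 (carry in) = 15 → F(15), carry out 0
  col 3: 0(0) + 0(0) + 0 (carry in) = 0 → 0(0), carry out 0
Reading digits MSB→LSB: 0F7B
Strip leading zeros: F7B
= 0xF7B


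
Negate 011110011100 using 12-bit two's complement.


Original: 011110011100
Step 1 - Invert all bits: 100001100011
Step 2 - Add 1: 100001100011 + 1
= 100001100100 (represents -1948)


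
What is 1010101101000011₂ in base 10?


Positional values:
Bit 0: 1 × 2^0 = 1
Bit 1: 1 × 2^1 = 2
Bit 6: 1 × 2^6 = 64
Bit 8: 1 × 2^8 = 256
Bit 9: 1 × 2^9 = 512
Bit 11: 1 × 2^11 = 2048
Bit 13: 1 × 2^13 = 8192
Bit 15: 1 × 2^15 = 32768
Sum = 1 + 2 + 64 + 256 + 512 + 2048 + 8192 + 32768
= 43843


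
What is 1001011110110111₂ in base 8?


Group into 3-bit groups: 001001011110110111
  001 = 1
  001 = 1
  011 = 3
  110 = 6
  110 = 6
  111 = 7
= 0o113667


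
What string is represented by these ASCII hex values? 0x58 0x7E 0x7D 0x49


Codes (hex): 0x58 0x7E 0x7D 0x49
Per-code ASCII lookup:
  0x58 = 88  (range 65-90: uppercase, 88 - 65 = 23) → 'X'
  0x7E = 126  (special character) → '~'
  0x7D = 125  (special character) → '}'
  0x49 = 73  (range 65-90: uppercase, 73 - 65 = 8) → 'I'
= 'X~}I'


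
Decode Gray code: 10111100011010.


Gray code: 10111100011010
MSB stays the same: 1
Each subsequent bit = prev_binary XOR current_gray:
  B[1] = 1 XOR 0 = 1
  B[2] = 1 XOR 1 = 0
  B[3] = 0 XOR 1 = 1
  B[4] = 1 XOR 1 = 0
  B[5] = 0 XOR 1 = 1
  B[6] = 1 XOR 0 = 1
  B[7] = 1 XOR 0 = 1
  B[8] = 1 XOR 0 = 1
  B[9] = 1 XOR 1 = 0
  B[10] = 0 XOR 1 = 1
  B[11] = 1 XOR 0 = 1
  B[12] = 1 XOR 1 = 0
  B[13] = 0 XOR 0 = 0
= 11010111101100 (13804 decimal)


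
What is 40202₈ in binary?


Each octal digit → 3 binary bits:
  4 = 100
  0 = 000
  2 = 010
  0 = 000
  2 = 010
Concatenate: 100 000 010 000 010
= 100000010000010


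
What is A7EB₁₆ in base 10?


Positional values:
Position 0: B × 16^0 = 11 × 1 = 11
Position 1: E × 16^1 = 14 × 16 = 224
Position 2: 7 × 16^2 = 7 × 256 = 1792
Position 3: A × 16^3 = 10 × 4096 = 40960
Sum = 11 + 224 + 1792 + 40960
= 42987


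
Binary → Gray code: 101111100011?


Binary: 101111100011
Gray code: G = B XOR (B >> 1)
B >> 1 = 010111110001
101111100011 XOR 010111110001:
  1 XOR 0 = 1
  0 XOR 1 = 1
  1 XOR 0 = 1
  1 XOR 1 = 0
  1 XOR 1 = 0
  1 XOR 1 = 0
  1 XOR 1 = 0
  0 XOR 1 = 1
  0 XOR 0 = 0
  0 XOR 0 = 0
  1 XOR 0 = 1
  1 XOR 1 = 0
= 111000010010


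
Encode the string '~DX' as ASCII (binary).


String: '~DX'  (3 characters)
Per-character ASCII lookup:
  '~': special character: '~' = 126 → 1111110
  'D': uppercase starts at 65: 'D' = 65 + 3 = 68 → 1000100
  'X': uppercase starts at 65: 'X' = 65 + 23 = 88 → 1011000
= 1111110 1000100 1011000


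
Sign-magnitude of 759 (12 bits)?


Sign bit: 0 (positive)
Magnitude: 759 = 01011110111
= 001011110111


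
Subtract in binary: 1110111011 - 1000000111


Align and subtract column by column (LSB to MSB, borrowing when needed):
  1110111011
- 1000000111
  ----------
  col 0: (1 - 0 borrow-in) - 1 → 1 - 1 = 0, borrow out 0
  col 1: (1 - 0 borrow-in) - 1 → 1 - 1 = 0, borrow out 0
  col 2: (0 - 0 borrow-in) - 1 → borrow from next column: (0+2) - 1 = 1, borrow out 1
  col 3: (1 - 1 borrow-in) - 0 → 0 - 0 = 0, borrow out 0
  col 4: (1 - 0 borrow-in) - 0 → 1 - 0 = 1, borrow out 0
  col 5: (1 - 0 borrow-in) - 0 → 1 - 0 = 1, borrow out 0
  col 6: (0 - 0 borrow-in) - 0 → 0 - 0 = 0, borrow out 0
  col 7: (1 - 0 borrow-in) - 0 → 1 - 0 = 1, borrow out 0
  col 8: (1 - 0 borrow-in) - 0 → 1 - 0 = 1, borrow out 0
  col 9: (1 - 0 borrow-in) - 1 → 1 - 1 = 0, borrow out 0
Reading bits MSB→LSB: 0110110100
Strip leading zeros: 110110100
= 110110100


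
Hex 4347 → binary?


Each hex digit → 4 binary bits:
  4 = 0100
  3 = 0011
  4 = 0100
  7 = 0111
Concatenate: 0100 0011 0100 0111
= 0100001101000111


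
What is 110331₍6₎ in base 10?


Positional values (base 6):
  1 × 6^0 = 1 × 1 = 1
  3 × 6^1 = 3 × 6 = 18
  3 × 6^2 = 3 × 36 = 108
  0 × 6^3 = 0 × 216 = 0
  1 × 6^4 = 1 × 1296 = 1296
  1 × 6^5 = 1 × 7776 = 7776
Sum = 1 + 18 + 108 + 0 + 1296 + 7776
= 9199


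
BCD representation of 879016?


Each digit → 4-bit binary:
  8 → 1000
  7 → 0111
  9 → 1001
  0 → 0000
  1 → 0001
  6 → 0110
= 1000 0111 1001 0000 0001 0110


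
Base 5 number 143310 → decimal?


Positional values (base 5):
  0 × 5^0 = 0 × 1 = 0
  1 × 5^1 = 1 × 5 = 5
  3 × 5^2 = 3 × 25 = 75
  3 × 5^3 = 3 × 125 = 375
  4 × 5^4 = 4 × 625 = 2500
  1 × 5^5 = 1 × 3125 = 3125
Sum = 0 + 5 + 75 + 375 + 2500 + 3125
= 6080


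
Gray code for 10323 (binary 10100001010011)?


Binary: 10100001010011
Gray code: G = B XOR (B >> 1)
B >> 1 = 01010000101001
10100001010011 XOR 01010000101001:
  1 XOR 0 = 1
  0 XOR 1 = 1
  1 XOR 0 = 1
  0 XOR 1 = 1
  0 XOR 0 = 0
  0 XOR 0 = 0
  0 XOR 0 = 0
  1 XOR 0 = 1
  0 XOR 1 = 1
  1 XOR 0 = 1
  0 XOR 1 = 1
  0 XOR 0 = 0
  1 XOR 0 = 1
  1 XOR 1 = 0
= 11110001111010


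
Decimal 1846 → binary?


Divide by 2 repeatedly:
1846 ÷ 2 = 923 remainder 0
923 ÷ 2 = 461 remainder 1
461 ÷ 2 = 230 remainder 1
230 ÷ 2 = 115 remainder 0
115 ÷ 2 = 57 remainder 1
57 ÷ 2 = 28 remainder 1
28 ÷ 2 = 14 remainder 0
14 ÷ 2 = 7 remainder 0
7 ÷ 2 = 3 remainder 1
3 ÷ 2 = 1 remainder 1
1 ÷ 2 = 0 remainder 1
Reading remainders bottom-up:
= 11100110110


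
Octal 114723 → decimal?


Positional values:
Position 0: 3 × 8^0 = 3
Position 1: 2 × 8^1 = 16
Position 2: 7 × 8^2 = 448
Position 3: 4 × 8^3 = 2048
Position 4: 1 × 8^4 = 4096
Position 5: 1 × 8^5 = 32768
Sum = 3 + 16 + 448 + 2048 + 4096 + 32768
= 39379


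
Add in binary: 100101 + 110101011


Align and add column by column (LSB to MSB, carry propagating):
  0000100101
+ 0110101011
  ----------
  col 0: 1 + 1 + 0 (carry in) = 2 → bit 0, carry out 1
  col 1: 0 + 1 + 1 (carry in) = 2 → bit 0, carry out 1
  col 2: 1 + 0 + 1 (carry in) = 2 → bit 0, carry out 1
  col 3: 0 + 1 + 1 (carry in) = 2 → bit 0, carry out 1
  col 4: 0 + 0 + 1 (carry in) = 1 → bit 1, carry out 0
  col 5: 1 + 1 + 0 (carry in) = 2 → bit 0, carry out 1
  col 6: 0 + 0 + 1 (carry in) = 1 → bit 1, carry out 0
  col 7: 0 + 1 + 0 (carry in) = 1 → bit 1, carry out 0
  col 8: 0 + 1 + 0 (carry in) = 1 → bit 1, carry out 0
  col 9: 0 + 0 + 0 (carry in) = 0 → bit 0, carry out 0
Reading bits MSB→LSB: 0111010000
Strip leading zeros: 111010000
= 111010000


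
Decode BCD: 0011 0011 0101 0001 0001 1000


Each 4-bit group → digit:
  0011 → 3
  0011 → 3
  0101 → 5
  0001 → 1
  0001 → 1
  1000 → 8
= 335118


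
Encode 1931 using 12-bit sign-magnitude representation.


Sign bit: 0 (positive)
Magnitude: 1931 = 11110001011
= 011110001011


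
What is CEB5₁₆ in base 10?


Positional values:
Position 0: 5 × 16^0 = 5 × 1 = 5
Position 1: B × 16^1 = 11 × 16 = 176
Position 2: E × 16^2 = 14 × 256 = 3584
Position 3: C × 16^3 = 12 × 4096 = 49152
Sum = 5 + 176 + 3584 + 49152
= 52917


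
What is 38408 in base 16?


Divide by 16 repeatedly:
38408 ÷ 16 = 2400 remainder 8 (8)
2400 ÷ 16 = 150 remainder 0 (0)
150 ÷ 16 = 9 remainder 6 (6)
9 ÷ 16 = 0 remainder 9 (9)
Reading remainders bottom-up:
= 0x9608


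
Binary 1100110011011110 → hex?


Group into 4-bit nibbles: 1100110011011110
  1100 = C
  1100 = C
  1101 = D
  1110 = E
= 0xCCDE


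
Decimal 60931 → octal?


Divide by 8 repeatedly:
60931 ÷ 8 = 7616 remainder 3
7616 ÷ 8 = 952 remainder 0
952 ÷ 8 = 119 remainder 0
119 ÷ 8 = 14 remainder 7
14 ÷ 8 = 1 remainder 6
1 ÷ 8 = 0 remainder 1
Reading remainders bottom-up:
= 0o167003


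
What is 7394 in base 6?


Divide by 6 repeatedly:
7394 ÷ 6 = 1232 remainder 2
1232 ÷ 6 = 205 remainder 2
205 ÷ 6 = 34 remainder 1
34 ÷ 6 = 5 remainder 4
5 ÷ 6 = 0 remainder 5
Reading remainders bottom-up:
= 54122


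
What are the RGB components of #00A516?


Hex: #00A516
R = 00₁₆ = 0
G = A5₁₆ = 165
B = 16₁₆ = 22
= RGB(0, 165, 22)


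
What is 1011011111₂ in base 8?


Group into 3-bit groups: 001011011111
  001 = 1
  011 = 3
  011 = 3
  111 = 7
= 0o1337


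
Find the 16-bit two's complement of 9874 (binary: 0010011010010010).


Original: 0010011010010010
Step 1 - Invert all bits: 1101100101101101
Step 2 - Add 1: 1101100101101101 + 1
= 1101100101101110 (represents -9874)


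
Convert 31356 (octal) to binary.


Each octal digit → 3 binary bits:
  3 = 011
  1 = 001
  3 = 011
  5 = 101
  6 = 110
Concatenate: 011 001 011 101 110
= 011001011101110


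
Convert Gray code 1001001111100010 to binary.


Gray code: 1001001111100010
MSB stays the same: 1
Each subsequent bit = prev_binary XOR current_gray:
  B[1] = 1 XOR 0 = 1
  B[2] = 1 XOR 0 = 1
  B[3] = 1 XOR 1 = 0
  B[4] = 0 XOR 0 = 0
  B[5] = 0 XOR 0 = 0
  B[6] = 0 XOR 1 = 1
  B[7] = 1 XOR 1 = 0
  B[8] = 0 XOR 1 = 1
  B[9] = 1 XOR 1 = 0
  B[10] = 0 XOR 1 = 1
  B[11] = 1 XOR 0 = 1
  B[12] = 1 XOR 0 = 1
  B[13] = 1 XOR 0 = 1
  B[14] = 1 XOR 1 = 0
  B[15] = 0 XOR 0 = 0
= 1110001010111100 (58044 decimal)


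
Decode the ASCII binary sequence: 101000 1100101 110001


Codes (binary): 101000 1100101 110001
Per-code ASCII lookup:
  101000 = 40  (special character) → '('
  1100101 = 101  (range 97-122: lowercase, 101 - 97 = 4) → 'e'
  110001 = 49  (range 48-57: digits, 49 - 48 = 1) → '1'
= '(e1'


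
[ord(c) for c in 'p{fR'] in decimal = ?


String: 'p{fR'  (4 characters)
Per-character ASCII lookup:
  'p': lowercase starts at 97: 'p' = 97 + 15 = 112
  '{': special character: '{' = 123
  'f': lowercase starts at 97: 'f' = 97 + 5 = 102
  'R': uppercase starts at 65: 'R' = 65 + 17 = 82
= 112 123 102 82


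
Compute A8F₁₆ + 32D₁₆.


Align and add column by column (LSB to MSB, each column mod 16 with carry):
  0A8F
+ 032D
  ----
  col 0: F(15) + D(13) + 0 (carry in) = 28 → C(12), carry out 1
  col 1: 8(8) + 2(2) + 1 (carry in) = 11 → B(11), carry out 0
  col 2: A(10) + 3(3) + 0 (carry in) = 13 → D(13), carry out 0
  col 3: 0(0) + 0(0) + 0 (carry in) = 0 → 0(0), carry out 0
Reading digits MSB→LSB: 0DBC
Strip leading zeros: DBC
= 0xDBC


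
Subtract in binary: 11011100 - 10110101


Align and subtract column by column (LSB to MSB, borrowing when needed):
  11011100
- 10110101
  --------
  col 0: (0 - 0 borrow-in) - 1 → borrow from next column: (0+2) - 1 = 1, borrow out 1
  col 1: (0 - 1 borrow-in) - 0 → borrow from next column: (-1+2) - 0 = 1, borrow out 1
  col 2: (1 - 1 borrow-in) - 1 → borrow from next column: (0+2) - 1 = 1, borrow out 1
  col 3: (1 - 1 borrow-in) - 0 → 0 - 0 = 0, borrow out 0
  col 4: (1 - 0 borrow-in) - 1 → 1 - 1 = 0, borrow out 0
  col 5: (0 - 0 borrow-in) - 1 → borrow from next column: (0+2) - 1 = 1, borrow out 1
  col 6: (1 - 1 borrow-in) - 0 → 0 - 0 = 0, borrow out 0
  col 7: (1 - 0 borrow-in) - 1 → 1 - 1 = 0, borrow out 0
Reading bits MSB→LSB: 00100111
Strip leading zeros: 100111
= 100111


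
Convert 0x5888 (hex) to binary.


Each hex digit → 4 binary bits:
  5 = 0101
  8 = 1000
  8 = 1000
  8 = 1000
Concatenate: 0101 1000 1000 1000
= 0101100010001000


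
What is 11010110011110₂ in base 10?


Positional values:
Bit 1: 1 × 2^1 = 2
Bit 2: 1 × 2^2 = 4
Bit 3: 1 × 2^3 = 8
Bit 4: 1 × 2^4 = 16
Bit 7: 1 × 2^7 = 128
Bit 8: 1 × 2^8 = 256
Bit 10: 1 × 2^10 = 1024
Bit 12: 1 × 2^12 = 4096
Bit 13: 1 × 2^13 = 8192
Sum = 2 + 4 + 8 + 16 + 128 + 256 + 1024 + 4096 + 8192
= 13726


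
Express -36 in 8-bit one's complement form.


Original: 00100100
Invert all bits:
  bit 0: 0 → 1
  bit 1: 0 → 1
  bit 2: 1 → 0
  bit 3: 0 → 1
  bit 4: 0 → 1
  bit 5: 1 → 0
  bit 6: 0 → 1
  bit 7: 0 → 1
= 11011011


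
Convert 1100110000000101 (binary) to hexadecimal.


Group into 4-bit nibbles: 1100110000000101
  1100 = C
  1100 = C
  0000 = 0
  0101 = 5
= 0xCC05


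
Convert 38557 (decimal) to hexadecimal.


Divide by 16 repeatedly:
38557 ÷ 16 = 2409 remainder 13 (D)
2409 ÷ 16 = 150 remainder 9 (9)
150 ÷ 16 = 9 remainder 6 (6)
9 ÷ 16 = 0 remainder 9 (9)
Reading remainders bottom-up:
= 0x969D


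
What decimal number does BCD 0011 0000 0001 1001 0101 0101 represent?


Each 4-bit group → digit:
  0011 → 3
  0000 → 0
  0001 → 1
  1001 → 9
  0101 → 5
  0101 → 5
= 301955


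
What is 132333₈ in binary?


Each octal digit → 3 binary bits:
  1 = 001
  3 = 011
  2 = 010
  3 = 011
  3 = 011
  3 = 011
Concatenate: 001 011 010 011 011 011
= 001011010011011011


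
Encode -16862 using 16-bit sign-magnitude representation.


Sign bit: 1 (negative)
Magnitude: 16862 = 100000111011110
= 1100000111011110


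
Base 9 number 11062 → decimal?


Positional values (base 9):
  2 × 9^0 = 2 × 1 = 2
  6 × 9^1 = 6 × 9 = 54
  0 × 9^2 = 0 × 81 = 0
  1 × 9^3 = 1 × 729 = 729
  1 × 9^4 = 1 × 6561 = 6561
Sum = 2 + 54 + 0 + 729 + 6561
= 7346


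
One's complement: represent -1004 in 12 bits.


Original: 001111101100
Invert all bits:
  bit 0: 0 → 1
  bit 1: 0 → 1
  bit 2: 1 → 0
  bit 3: 1 → 0
  bit 4: 1 → 0
  bit 5: 1 → 0
  bit 6: 1 → 0
  bit 7: 0 → 1
  bit 8: 1 → 0
  bit 9: 1 → 0
  bit 10: 0 → 1
  bit 11: 0 → 1
= 110000010011


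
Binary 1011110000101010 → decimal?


Positional values:
Bit 1: 1 × 2^1 = 2
Bit 3: 1 × 2^3 = 8
Bit 5: 1 × 2^5 = 32
Bit 10: 1 × 2^10 = 1024
Bit 11: 1 × 2^11 = 2048
Bit 12: 1 × 2^12 = 4096
Bit 13: 1 × 2^13 = 8192
Bit 15: 1 × 2^15 = 32768
Sum = 2 + 8 + 32 + 1024 + 2048 + 4096 + 8192 + 32768
= 48170


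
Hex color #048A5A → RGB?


Hex: #048A5A
R = 04₁₆ = 4
G = 8A₁₆ = 138
B = 5A₁₆ = 90
= RGB(4, 138, 90)


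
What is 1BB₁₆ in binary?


Each hex digit → 4 binary bits:
  1 = 0001
  B = 1011
  B = 1011
Concatenate: 0001 1011 1011
= 000110111011


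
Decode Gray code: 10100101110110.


Gray code: 10100101110110
MSB stays the same: 1
Each subsequent bit = prev_binary XOR current_gray:
  B[1] = 1 XOR 0 = 1
  B[2] = 1 XOR 1 = 0
  B[3] = 0 XOR 0 = 0
  B[4] = 0 XOR 0 = 0
  B[5] = 0 XOR 1 = 1
  B[6] = 1 XOR 0 = 1
  B[7] = 1 XOR 1 = 0
  B[8] = 0 XOR 1 = 1
  B[9] = 1 XOR 1 = 0
  B[10] = 0 XOR 0 = 0
  B[11] = 0 XOR 1 = 1
  B[12] = 1 XOR 1 = 0
  B[13] = 0 XOR 0 = 0
= 11000110100100 (12708 decimal)


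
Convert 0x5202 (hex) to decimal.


Positional values:
Position 0: 2 × 16^0 = 2 × 1 = 2
Position 1: 0 × 16^1 = 0 × 16 = 0
Position 2: 2 × 16^2 = 2 × 256 = 512
Position 3: 5 × 16^3 = 5 × 4096 = 20480
Sum = 2 + 0 + 512 + 20480
= 20994


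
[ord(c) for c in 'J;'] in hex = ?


String: 'J;'  (2 characters)
Per-character ASCII lookup:
  'J': uppercase starts at 65: 'J' = 65 + 9 = 74 → 0x4A
  ';': special character: ';' = 59 → 0x3B
= 0x4A 0x3B


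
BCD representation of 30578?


Each digit → 4-bit binary:
  3 → 0011
  0 → 0000
  5 → 0101
  7 → 0111
  8 → 1000
= 0011 0000 0101 0111 1000


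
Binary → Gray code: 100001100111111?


Binary: 100001100111111
Gray code: G = B XOR (B >> 1)
B >> 1 = 010000110011111
100001100111111 XOR 010000110011111:
  1 XOR 0 = 1
  0 XOR 1 = 1
  0 XOR 0 = 0
  0 XOR 0 = 0
  0 XOR 0 = 0
  1 XOR 0 = 1
  1 XOR 1 = 0
  0 XOR 1 = 1
  0 XOR 0 = 0
  1 XOR 0 = 1
  1 XOR 1 = 0
  1 XOR 1 = 0
  1 XOR 1 = 0
  1 XOR 1 = 0
  1 XOR 1 = 0
= 110001010100000


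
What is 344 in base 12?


Divide by 12 repeatedly:
344 ÷ 12 = 28 remainder 8
28 ÷ 12 = 2 remainder 4
2 ÷ 12 = 0 remainder 2
Reading remainders bottom-up:
= 248


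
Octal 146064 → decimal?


Positional values:
Position 0: 4 × 8^0 = 4
Position 1: 6 × 8^1 = 48
Position 2: 0 × 8^2 = 0
Position 3: 6 × 8^3 = 3072
Position 4: 4 × 8^4 = 16384
Position 5: 1 × 8^5 = 32768
Sum = 4 + 48 + 0 + 3072 + 16384 + 32768
= 52276


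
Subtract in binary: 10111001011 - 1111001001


Align and subtract column by column (LSB to MSB, borrowing when needed):
  10111001011
- 01111001001
  -----------
  col 0: (1 - 0 borrow-in) - 1 → 1 - 1 = 0, borrow out 0
  col 1: (1 - 0 borrow-in) - 0 → 1 - 0 = 1, borrow out 0
  col 2: (0 - 0 borrow-in) - 0 → 0 - 0 = 0, borrow out 0
  col 3: (1 - 0 borrow-in) - 1 → 1 - 1 = 0, borrow out 0
  col 4: (0 - 0 borrow-in) - 0 → 0 - 0 = 0, borrow out 0
  col 5: (0 - 0 borrow-in) - 0 → 0 - 0 = 0, borrow out 0
  col 6: (1 - 0 borrow-in) - 1 → 1 - 1 = 0, borrow out 0
  col 7: (1 - 0 borrow-in) - 1 → 1 - 1 = 0, borrow out 0
  col 8: (1 - 0 borrow-in) - 1 → 1 - 1 = 0, borrow out 0
  col 9: (0 - 0 borrow-in) - 1 → borrow from next column: (0+2) - 1 = 1, borrow out 1
  col 10: (1 - 1 borrow-in) - 0 → 0 - 0 = 0, borrow out 0
Reading bits MSB→LSB: 01000000010
Strip leading zeros: 1000000010
= 1000000010


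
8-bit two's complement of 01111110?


Original: 01111110
Step 1 - Invert all bits: 10000001
Step 2 - Add 1: 10000001 + 1
= 10000010 (represents -126)


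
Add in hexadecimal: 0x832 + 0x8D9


Align and add column by column (LSB to MSB, each column mod 16 with carry):
  0832
+ 08D9
  ----
  col 0: 2(2) + 9(9) + 0 (carry in) = 11 → B(11), carry out 0
  col 1: 3(3) + D(13) + 0 (carry in) = 16 → 0(0), carry out 1
  col 2: 8(8) + 8(8) + 1 (carry in) = 17 → 1(1), carry out 1
  col 3: 0(0) + 0(0) + 1 (carry in) = 1 → 1(1), carry out 0
Reading digits MSB→LSB: 110B
Strip leading zeros: 110B
= 0x110B


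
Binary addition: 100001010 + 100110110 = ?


Align and add column by column (LSB to MSB, carry propagating):
  0100001010
+ 0100110110
  ----------
  col 0: 0 + 0 + 0 (carry in) = 0 → bit 0, carry out 0
  col 1: 1 + 1 + 0 (carry in) = 2 → bit 0, carry out 1
  col 2: 0 + 1 + 1 (carry in) = 2 → bit 0, carry out 1
  col 3: 1 + 0 + 1 (carry in) = 2 → bit 0, carry out 1
  col 4: 0 + 1 + 1 (carry in) = 2 → bit 0, carry out 1
  col 5: 0 + 1 + 1 (carry in) = 2 → bit 0, carry out 1
  col 6: 0 + 0 + 1 (carry in) = 1 → bit 1, carry out 0
  col 7: 0 + 0 + 0 (carry in) = 0 → bit 0, carry out 0
  col 8: 1 + 1 + 0 (carry in) = 2 → bit 0, carry out 1
  col 9: 0 + 0 + 1 (carry in) = 1 → bit 1, carry out 0
Reading bits MSB→LSB: 1001000000
Strip leading zeros: 1001000000
= 1001000000


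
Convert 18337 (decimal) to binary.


Divide by 2 repeatedly:
18337 ÷ 2 = 9168 remainder 1
9168 ÷ 2 = 4584 remainder 0
4584 ÷ 2 = 2292 remainder 0
2292 ÷ 2 = 1146 remainder 0
1146 ÷ 2 = 573 remainder 0
573 ÷ 2 = 286 remainder 1
286 ÷ 2 = 143 remainder 0
143 ÷ 2 = 71 remainder 1
71 ÷ 2 = 35 remainder 1
35 ÷ 2 = 17 remainder 1
17 ÷ 2 = 8 remainder 1
8 ÷ 2 = 4 remainder 0
4 ÷ 2 = 2 remainder 0
2 ÷ 2 = 1 remainder 0
1 ÷ 2 = 0 remainder 1
Reading remainders bottom-up:
= 100011110100001


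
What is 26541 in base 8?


Divide by 8 repeatedly:
26541 ÷ 8 = 3317 remainder 5
3317 ÷ 8 = 414 remainder 5
414 ÷ 8 = 51 remainder 6
51 ÷ 8 = 6 remainder 3
6 ÷ 8 = 0 remainder 6
Reading remainders bottom-up:
= 0o63655


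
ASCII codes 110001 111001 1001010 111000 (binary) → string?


Codes (binary): 110001 111001 1001010 111000
Per-code ASCII lookup:
  110001 = 49  (range 48-57: digits, 49 - 48 = 1) → '1'
  111001 = 57  (range 48-57: digits, 57 - 48 = 9) → '9'
  1001010 = 74  (range 65-90: uppercase, 74 - 65 = 9) → 'J'
  111000 = 56  (range 48-57: digits, 56 - 48 = 8) → '8'
= '19J8'


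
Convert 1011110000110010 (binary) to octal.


Group into 3-bit groups: 001011110000110010
  001 = 1
  011 = 3
  110 = 6
  000 = 0
  110 = 6
  010 = 2
= 0o136062


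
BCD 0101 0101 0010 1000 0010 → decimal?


Each 4-bit group → digit:
  0101 → 5
  0101 → 5
  0010 → 2
  1000 → 8
  0010 → 2
= 55282


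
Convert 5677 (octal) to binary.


Each octal digit → 3 binary bits:
  5 = 101
  6 = 110
  7 = 111
  7 = 111
Concatenate: 101 110 111 111
= 101110111111


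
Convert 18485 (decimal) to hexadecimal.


Divide by 16 repeatedly:
18485 ÷ 16 = 1155 remainder 5 (5)
1155 ÷ 16 = 72 remainder 3 (3)
72 ÷ 16 = 4 remainder 8 (8)
4 ÷ 16 = 0 remainder 4 (4)
Reading remainders bottom-up:
= 0x4835


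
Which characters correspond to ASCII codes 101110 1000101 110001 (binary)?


Codes (binary): 101110 1000101 110001
Per-code ASCII lookup:
  101110 = 46  (special character) → '.'
  1000101 = 69  (range 65-90: uppercase, 69 - 65 = 4) → 'E'
  110001 = 49  (range 48-57: digits, 49 - 48 = 1) → '1'
= '.E1'
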